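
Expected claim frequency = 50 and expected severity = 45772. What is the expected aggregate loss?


E[S] = E[N] * E[X]
= 50 * 45772
= 2.2886e+06


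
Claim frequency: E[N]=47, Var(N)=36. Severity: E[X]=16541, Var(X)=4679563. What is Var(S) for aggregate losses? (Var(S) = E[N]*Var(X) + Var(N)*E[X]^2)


Var(S) = E[N]*Var(X) + Var(N)*E[X]^2
= 47*4679563 + 36*16541^2
= 219939461 + 9849768516
= 1.0070e+10


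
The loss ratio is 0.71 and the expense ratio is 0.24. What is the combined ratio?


Combined ratio = loss ratio + expense ratio
= 0.71 + 0.24
= 0.95


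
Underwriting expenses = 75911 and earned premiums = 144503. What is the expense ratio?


Expense ratio = expenses / premiums
= 75911 / 144503
= 0.5253


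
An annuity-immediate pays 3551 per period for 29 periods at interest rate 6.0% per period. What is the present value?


PV = PMT * (1 - (1+i)^(-n)) / i
= 3551 * (1 - (1+0.06)^(-29)) / 0.06
= 3551 * (1 - 0.184557) / 0.06
= 3551 * 13.590721
= 48260.6503


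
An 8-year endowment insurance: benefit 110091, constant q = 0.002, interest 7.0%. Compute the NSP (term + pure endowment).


Term component = 1306.5298
Pure endowment = 8_p_x * v^8 * benefit = 0.984112 * 0.582009 * 110091 = 63055.9286
NSP = 64362.4583


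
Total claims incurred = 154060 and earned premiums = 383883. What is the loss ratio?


Loss ratio = claims / premiums
= 154060 / 383883
= 0.4013


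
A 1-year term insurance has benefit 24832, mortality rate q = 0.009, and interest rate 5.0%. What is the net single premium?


NSP = benefit * q * v
v = 1/(1+i) = 0.952381
NSP = 24832 * 0.009 * 0.952381
= 212.8457


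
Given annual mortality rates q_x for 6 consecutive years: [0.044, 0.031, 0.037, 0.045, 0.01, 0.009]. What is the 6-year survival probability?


p_k = 1 - q_k for each year
Survival = product of (1 - q_k)
= 0.956 * 0.969 * 0.963 * 0.955 * 0.99 * 0.991
= 0.8358


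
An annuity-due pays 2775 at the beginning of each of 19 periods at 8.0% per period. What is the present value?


PV_due = PMT * (1-(1+i)^(-n))/i * (1+i)
PV_immediate = 26649.9878
PV_due = 26649.9878 * 1.08
= 28781.9868


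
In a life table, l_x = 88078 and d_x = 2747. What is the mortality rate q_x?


q_x = d_x / l_x
= 2747 / 88078
= 0.0312


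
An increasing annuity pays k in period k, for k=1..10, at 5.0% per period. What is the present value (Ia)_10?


(Ia)_n = sum_{k=1}^{n} k * v^k, v = 1/(1+i)
v = 0.952381
Sum computed term by term:
(Ia)_10 = 39.3738


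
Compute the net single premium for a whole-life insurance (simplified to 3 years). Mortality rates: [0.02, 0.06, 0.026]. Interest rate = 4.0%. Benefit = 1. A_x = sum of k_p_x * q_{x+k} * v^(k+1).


v = 0.961538
Year 0: k_p_x=1.0, q=0.02, term=0.019231
Year 1: k_p_x=0.98, q=0.06, term=0.054364
Year 2: k_p_x=0.9212, q=0.026, term=0.021293
A_x = 0.0949


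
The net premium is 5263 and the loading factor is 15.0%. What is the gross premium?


Gross = net * (1 + loading)
= 5263 * (1 + 0.15)
= 5263 * 1.15
= 6052.45


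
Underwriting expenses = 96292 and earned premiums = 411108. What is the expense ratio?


Expense ratio = expenses / premiums
= 96292 / 411108
= 0.2342


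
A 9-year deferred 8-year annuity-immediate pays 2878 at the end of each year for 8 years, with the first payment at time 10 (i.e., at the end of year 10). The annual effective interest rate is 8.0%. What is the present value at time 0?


PV at time 9 of the 8-year annuity-immediate:
a_n = 2878 * (1-(1+0.08)^(-8))/0.08 = 16538.8269
Discount back 9 years to time 0:
PV = 16538.8269 * (1+0.08)^(-9)
= 16538.8269 * 0.500249
= 8273.5311


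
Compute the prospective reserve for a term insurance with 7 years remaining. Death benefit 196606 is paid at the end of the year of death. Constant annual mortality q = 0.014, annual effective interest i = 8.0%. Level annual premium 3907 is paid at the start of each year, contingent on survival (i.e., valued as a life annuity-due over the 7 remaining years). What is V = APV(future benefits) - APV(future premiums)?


v = 1/(1+i) = 0.925926
APV(future benefits) per unit = sum_{k=0}^{6} k_p_x * q * v^(k+1) = 0.0702
APV(future benefits) = 196606 * 0.0702 = 13801.8121
Life annuity-due factor ä_{x:7} = sum_{k=0}^{6} k_p_x * v^k = 5.415456
APV(future premiums) = 3907 * 5.415456 = 21158.1881
V = 13801.8121 - 21158.1881
= -7356.376


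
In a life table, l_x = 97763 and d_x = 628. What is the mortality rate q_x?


q_x = d_x / l_x
= 628 / 97763
= 0.0064


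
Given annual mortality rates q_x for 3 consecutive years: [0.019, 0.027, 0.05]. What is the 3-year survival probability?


p_k = 1 - q_k for each year
Survival = product of (1 - q_k)
= 0.981 * 0.973 * 0.95
= 0.9068


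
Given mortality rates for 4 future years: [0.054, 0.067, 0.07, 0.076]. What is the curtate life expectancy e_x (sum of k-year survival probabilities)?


e_x = sum_{k=1}^{n} k_p_x
k_p_x values:
  1_p_x = 0.946
  2_p_x = 0.882618
  3_p_x = 0.820835
  4_p_x = 0.758451
e_x = 3.4079


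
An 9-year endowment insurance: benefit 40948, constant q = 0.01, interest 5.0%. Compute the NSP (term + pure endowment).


Term component = 2805.8842
Pure endowment = 9_p_x * v^9 * benefit = 0.913517 * 0.644609 * 40948 = 24112.6951
NSP = 26918.5792


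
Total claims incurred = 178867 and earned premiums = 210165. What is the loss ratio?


Loss ratio = claims / premiums
= 178867 / 210165
= 0.8511


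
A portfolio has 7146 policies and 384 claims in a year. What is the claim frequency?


frequency = claims / policies
= 384 / 7146
= 0.0537


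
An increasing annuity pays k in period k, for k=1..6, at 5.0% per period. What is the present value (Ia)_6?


(Ia)_n = sum_{k=1}^{n} k * v^k, v = 1/(1+i)
v = 0.952381
Sum computed term by term:
(Ia)_6 = 17.0437


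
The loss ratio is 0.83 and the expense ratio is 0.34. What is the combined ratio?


Combined ratio = loss ratio + expense ratio
= 0.83 + 0.34
= 1.17


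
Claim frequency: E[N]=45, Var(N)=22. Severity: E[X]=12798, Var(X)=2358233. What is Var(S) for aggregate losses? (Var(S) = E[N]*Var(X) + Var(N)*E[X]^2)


Var(S) = E[N]*Var(X) + Var(N)*E[X]^2
= 45*2358233 + 22*12798^2
= 106120485 + 3603353688
= 3.7095e+09


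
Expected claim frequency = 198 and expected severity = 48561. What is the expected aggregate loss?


E[S] = E[N] * E[X]
= 198 * 48561
= 9.6151e+06


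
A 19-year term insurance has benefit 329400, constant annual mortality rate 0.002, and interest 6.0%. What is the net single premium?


NSP = benefit * sum_{k=0}^{n-1} k_p_x * q * v^(k+1)
With constant q=0.002, v=0.943396
Sum = 0.021994
NSP = 329400 * 0.021994
= 7244.9188


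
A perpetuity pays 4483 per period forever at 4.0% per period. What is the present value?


PV = PMT / i
= 4483 / 0.04
= 112075.0


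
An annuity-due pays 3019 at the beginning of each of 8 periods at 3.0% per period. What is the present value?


PV_due = PMT * (1-(1+i)^(-n))/i * (1+i)
PV_immediate = 21192.4507
PV_due = 21192.4507 * 1.03
= 21828.2242


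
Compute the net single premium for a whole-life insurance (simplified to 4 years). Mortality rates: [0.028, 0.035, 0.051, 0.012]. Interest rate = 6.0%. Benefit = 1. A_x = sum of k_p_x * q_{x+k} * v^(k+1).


v = 0.943396
Year 0: k_p_x=1.0, q=0.028, term=0.026415
Year 1: k_p_x=0.972, q=0.035, term=0.030278
Year 2: k_p_x=0.93798, q=0.051, term=0.040165
Year 3: k_p_x=0.890143, q=0.012, term=0.008461
A_x = 0.1053


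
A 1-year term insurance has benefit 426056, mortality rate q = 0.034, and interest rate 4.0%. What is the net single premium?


NSP = benefit * q * v
v = 1/(1+i) = 0.961538
NSP = 426056 * 0.034 * 0.961538
= 13928.7538


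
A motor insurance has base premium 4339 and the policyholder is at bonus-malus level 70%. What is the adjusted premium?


adjusted = base * BM_level / 100
= 4339 * 70 / 100
= 4339 * 0.7
= 3037.3


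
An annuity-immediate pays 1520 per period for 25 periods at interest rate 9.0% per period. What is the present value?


PV = PMT * (1 - (1+i)^(-n)) / i
= 1520 * (1 - (1+0.09)^(-25)) / 0.09
= 1520 * (1 - 0.115968) / 0.09
= 1520 * 9.82258
= 14930.321


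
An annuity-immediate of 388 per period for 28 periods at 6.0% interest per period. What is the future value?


FV = PMT * ((1+i)^n - 1) / i
= 388 * ((1.06)^28 - 1) / 0.06
= 388 * (5.111687 - 1) / 0.06
= 26588.9073


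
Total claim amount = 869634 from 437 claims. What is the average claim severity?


severity = total / number
= 869634 / 437
= 1990.0092


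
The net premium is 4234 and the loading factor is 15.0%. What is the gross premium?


Gross = net * (1 + loading)
= 4234 * (1 + 0.15)
= 4234 * 1.15
= 4869.1


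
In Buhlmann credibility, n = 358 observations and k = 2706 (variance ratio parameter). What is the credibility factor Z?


Z = n / (n + k)
= 358 / (358 + 2706)
= 358 / 3064
= 0.1168


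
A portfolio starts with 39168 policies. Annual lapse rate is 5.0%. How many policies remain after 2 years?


remaining = initial * (1 - lapse)^years
= 39168 * (1 - 0.05)^2
= 39168 * 0.9025
= 35349.12


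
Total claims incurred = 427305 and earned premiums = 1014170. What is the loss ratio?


Loss ratio = claims / premiums
= 427305 / 1014170
= 0.4213


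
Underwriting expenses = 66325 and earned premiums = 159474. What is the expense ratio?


Expense ratio = expenses / premiums
= 66325 / 159474
= 0.4159


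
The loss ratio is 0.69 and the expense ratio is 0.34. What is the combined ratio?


Combined ratio = loss ratio + expense ratio
= 0.69 + 0.34
= 1.03


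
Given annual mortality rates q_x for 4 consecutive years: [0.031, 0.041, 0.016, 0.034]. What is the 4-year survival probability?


p_k = 1 - q_k for each year
Survival = product of (1 - q_k)
= 0.969 * 0.959 * 0.984 * 0.966
= 0.8833


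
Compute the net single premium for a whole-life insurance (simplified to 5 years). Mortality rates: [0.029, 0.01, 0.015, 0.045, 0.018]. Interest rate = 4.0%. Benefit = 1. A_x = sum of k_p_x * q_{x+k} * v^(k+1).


v = 0.961538
Year 0: k_p_x=1.0, q=0.029, term=0.027885
Year 1: k_p_x=0.971, q=0.01, term=0.008977
Year 2: k_p_x=0.96129, q=0.015, term=0.012819
Year 3: k_p_x=0.946871, q=0.045, term=0.036423
Year 4: k_p_x=0.904261, q=0.018, term=0.013378
A_x = 0.0995


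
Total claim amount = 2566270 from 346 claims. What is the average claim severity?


severity = total / number
= 2566270 / 346
= 7416.9653


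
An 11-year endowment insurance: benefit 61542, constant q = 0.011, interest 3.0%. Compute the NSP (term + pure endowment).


Term component = 5949.6572
Pure endowment = 11_p_x * v^11 * benefit = 0.88544 * 0.722421 * 61542 = 39366.0049
NSP = 45315.6621


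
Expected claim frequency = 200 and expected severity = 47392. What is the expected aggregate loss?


E[S] = E[N] * E[X]
= 200 * 47392
= 9.4784e+06


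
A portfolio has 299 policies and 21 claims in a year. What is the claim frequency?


frequency = claims / policies
= 21 / 299
= 0.0702


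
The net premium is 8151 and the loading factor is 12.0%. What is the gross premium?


Gross = net * (1 + loading)
= 8151 * (1 + 0.12)
= 8151 * 1.12
= 9129.12


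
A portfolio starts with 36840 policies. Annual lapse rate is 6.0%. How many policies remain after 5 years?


remaining = initial * (1 - lapse)^years
= 36840 * (1 - 0.06)^5
= 36840 * 0.733904
= 27037.0242


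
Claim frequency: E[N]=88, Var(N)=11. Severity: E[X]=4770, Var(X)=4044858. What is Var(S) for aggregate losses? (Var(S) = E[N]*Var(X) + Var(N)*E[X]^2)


Var(S) = E[N]*Var(X) + Var(N)*E[X]^2
= 88*4044858 + 11*4770^2
= 355947504 + 250281900
= 6.0623e+08


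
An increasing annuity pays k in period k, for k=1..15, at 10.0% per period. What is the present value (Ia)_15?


(Ia)_n = sum_{k=1}^{n} k * v^k, v = 1/(1+i)
v = 0.909091
Sum computed term by term:
(Ia)_15 = 47.7581


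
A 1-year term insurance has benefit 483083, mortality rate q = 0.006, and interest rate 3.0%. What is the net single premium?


NSP = benefit * q * v
v = 1/(1+i) = 0.970874
NSP = 483083 * 0.006 * 0.970874
= 2814.0757


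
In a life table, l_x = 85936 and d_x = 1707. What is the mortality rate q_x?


q_x = d_x / l_x
= 1707 / 85936
= 0.0199


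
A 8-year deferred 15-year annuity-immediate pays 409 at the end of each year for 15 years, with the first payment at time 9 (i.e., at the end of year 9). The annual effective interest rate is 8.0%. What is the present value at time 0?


PV at time 8 of the 15-year annuity-immediate:
a_n = 409 * (1-(1+0.08)^(-15))/0.08 = 3500.8268
Discount back 8 years to time 0:
PV = 3500.8268 * (1+0.08)^(-8)
= 3500.8268 * 0.540269
= 1891.3878


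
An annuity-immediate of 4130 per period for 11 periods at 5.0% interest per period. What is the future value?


FV = PMT * ((1+i)^n - 1) / i
= 4130 * ((1.05)^11 - 1) / 0.05
= 4130 * (1.710339 - 1) / 0.05
= 58674.031


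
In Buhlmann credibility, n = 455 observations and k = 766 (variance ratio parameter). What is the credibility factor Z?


Z = n / (n + k)
= 455 / (455 + 766)
= 455 / 1221
= 0.3726


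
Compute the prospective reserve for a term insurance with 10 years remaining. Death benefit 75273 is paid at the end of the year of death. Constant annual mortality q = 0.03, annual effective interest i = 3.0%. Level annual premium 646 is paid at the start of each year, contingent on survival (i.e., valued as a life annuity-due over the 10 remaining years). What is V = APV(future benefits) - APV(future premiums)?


v = 1/(1+i) = 0.970874
APV(future benefits) per unit = sum_{k=0}^{9} k_p_x * q * v^(k+1) = 0.225644
APV(future benefits) = 75273 * 0.225644 = 16984.8705
Life annuity-due factor ä_{x:10} = sum_{k=0}^{9} k_p_x * v^k = 7.747097
APV(future premiums) = 646 * 7.747097 = 5004.6246
V = 16984.8705 - 5004.6246
= 11980.2459


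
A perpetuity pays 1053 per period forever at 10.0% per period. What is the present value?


PV = PMT / i
= 1053 / 0.1
= 10530.0


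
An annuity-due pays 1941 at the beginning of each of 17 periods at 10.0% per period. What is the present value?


PV_due = PMT * (1-(1+i)^(-n))/i * (1+i)
PV_immediate = 15569.835
PV_due = 15569.835 * 1.1
= 17126.8185


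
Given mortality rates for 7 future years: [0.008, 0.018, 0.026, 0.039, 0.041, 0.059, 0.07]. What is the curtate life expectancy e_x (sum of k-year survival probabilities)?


e_x = sum_{k=1}^{n} k_p_x
k_p_x values:
  1_p_x = 0.992
  2_p_x = 0.974144
  3_p_x = 0.948816
  4_p_x = 0.911812
  5_p_x = 0.874428
  6_p_x = 0.822837
  7_p_x = 0.765238
e_x = 6.2893


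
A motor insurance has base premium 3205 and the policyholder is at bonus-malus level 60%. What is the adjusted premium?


adjusted = base * BM_level / 100
= 3205 * 60 / 100
= 3205 * 0.6
= 1923.0


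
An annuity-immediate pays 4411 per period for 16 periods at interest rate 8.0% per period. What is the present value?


PV = PMT * (1 - (1+i)^(-n)) / i
= 4411 * (1 - (1+0.08)^(-16)) / 0.08
= 4411 * (1 - 0.29189) / 0.08
= 4411 * 8.851369
= 39043.3893


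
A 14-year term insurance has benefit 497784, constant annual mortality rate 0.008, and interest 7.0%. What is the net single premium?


NSP = benefit * sum_{k=0}^{n-1} k_p_x * q * v^(k+1)
With constant q=0.008, v=0.934579
Sum = 0.067018
NSP = 497784 * 0.067018
= 33360.7359


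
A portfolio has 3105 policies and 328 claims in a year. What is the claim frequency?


frequency = claims / policies
= 328 / 3105
= 0.1056


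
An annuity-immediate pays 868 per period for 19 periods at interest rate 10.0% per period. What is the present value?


PV = PMT * (1 - (1+i)^(-n)) / i
= 868 * (1 - (1+0.1)^(-19)) / 0.1
= 868 * (1 - 0.163508) / 0.1
= 868 * 8.36492
= 7260.7506


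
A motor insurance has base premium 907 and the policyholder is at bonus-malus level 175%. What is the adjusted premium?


adjusted = base * BM_level / 100
= 907 * 175 / 100
= 907 * 1.75
= 1587.25


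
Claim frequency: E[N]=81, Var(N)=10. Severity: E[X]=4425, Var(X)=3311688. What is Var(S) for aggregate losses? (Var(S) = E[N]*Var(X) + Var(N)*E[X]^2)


Var(S) = E[N]*Var(X) + Var(N)*E[X]^2
= 81*3311688 + 10*4425^2
= 268246728 + 195806250
= 4.6405e+08


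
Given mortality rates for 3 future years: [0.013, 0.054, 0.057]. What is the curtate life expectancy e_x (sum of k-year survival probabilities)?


e_x = sum_{k=1}^{n} k_p_x
k_p_x values:
  1_p_x = 0.987
  2_p_x = 0.933702
  3_p_x = 0.880481
e_x = 2.8012


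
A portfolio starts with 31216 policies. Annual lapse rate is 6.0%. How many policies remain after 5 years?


remaining = initial * (1 - lapse)^years
= 31216 * (1 - 0.06)^5
= 31216 * 0.733904
= 22909.548


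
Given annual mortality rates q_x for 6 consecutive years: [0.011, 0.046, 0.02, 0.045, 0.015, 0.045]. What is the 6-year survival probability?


p_k = 1 - q_k for each year
Survival = product of (1 - q_k)
= 0.989 * 0.954 * 0.98 * 0.955 * 0.985 * 0.955
= 0.8306


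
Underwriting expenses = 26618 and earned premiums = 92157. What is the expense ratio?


Expense ratio = expenses / premiums
= 26618 / 92157
= 0.2888


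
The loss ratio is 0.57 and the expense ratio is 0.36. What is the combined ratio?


Combined ratio = loss ratio + expense ratio
= 0.57 + 0.36
= 0.93


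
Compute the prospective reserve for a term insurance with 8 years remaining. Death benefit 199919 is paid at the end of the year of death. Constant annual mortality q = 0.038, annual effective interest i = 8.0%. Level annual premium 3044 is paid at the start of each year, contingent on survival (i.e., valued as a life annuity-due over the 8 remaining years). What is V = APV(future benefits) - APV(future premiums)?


v = 1/(1+i) = 0.925926
APV(future benefits) per unit = sum_{k=0}^{7} k_p_x * q * v^(k+1) = 0.194416
APV(future benefits) = 199919 * 0.194416 = 38867.421
Life annuity-due factor ä_{x:8} = sum_{k=0}^{7} k_p_x * v^k = 5.525503
APV(future premiums) = 3044 * 5.525503 = 16819.6309
V = 38867.421 - 16819.6309
= 22047.7901


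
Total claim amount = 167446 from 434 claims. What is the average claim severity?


severity = total / number
= 167446 / 434
= 385.8203


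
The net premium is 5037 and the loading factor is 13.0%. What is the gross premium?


Gross = net * (1 + loading)
= 5037 * (1 + 0.13)
= 5037 * 1.13
= 5691.81


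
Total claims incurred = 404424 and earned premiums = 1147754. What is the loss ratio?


Loss ratio = claims / premiums
= 404424 / 1147754
= 0.3524


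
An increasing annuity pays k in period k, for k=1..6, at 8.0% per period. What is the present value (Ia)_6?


(Ia)_n = sum_{k=1}^{n} k * v^k, v = 1/(1+i)
v = 0.925926
Sum computed term by term:
(Ia)_6 = 15.1462


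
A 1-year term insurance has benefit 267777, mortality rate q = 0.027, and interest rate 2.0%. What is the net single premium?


NSP = benefit * q * v
v = 1/(1+i) = 0.980392
NSP = 267777 * 0.027 * 0.980392
= 7088.2147


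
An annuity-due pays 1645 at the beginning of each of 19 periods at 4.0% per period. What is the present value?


PV_due = PMT * (1-(1+i)^(-n))/i * (1+i)
PV_immediate = 21605.3303
PV_due = 21605.3303 * 1.04
= 22469.5435


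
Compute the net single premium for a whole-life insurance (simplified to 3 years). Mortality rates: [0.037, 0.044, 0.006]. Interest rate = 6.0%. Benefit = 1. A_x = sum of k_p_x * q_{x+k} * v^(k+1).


v = 0.943396
Year 0: k_p_x=1.0, q=0.037, term=0.034906
Year 1: k_p_x=0.963, q=0.044, term=0.037711
Year 2: k_p_x=0.920628, q=0.006, term=0.004638
A_x = 0.0773


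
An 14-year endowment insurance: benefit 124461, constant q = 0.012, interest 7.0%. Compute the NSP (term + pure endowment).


Term component = 12248.6048
Pure endowment = 14_p_x * v^14 * benefit = 0.844495 * 0.387817 * 124461 = 40762.2007
NSP = 53010.8055


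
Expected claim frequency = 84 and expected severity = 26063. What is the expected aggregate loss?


E[S] = E[N] * E[X]
= 84 * 26063
= 2.1893e+06


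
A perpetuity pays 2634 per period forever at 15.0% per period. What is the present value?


PV = PMT / i
= 2634 / 0.15
= 17560.0


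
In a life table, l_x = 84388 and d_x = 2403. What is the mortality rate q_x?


q_x = d_x / l_x
= 2403 / 84388
= 0.0285


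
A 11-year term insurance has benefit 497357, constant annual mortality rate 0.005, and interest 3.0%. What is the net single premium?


NSP = benefit * sum_{k=0}^{n-1} k_p_x * q * v^(k+1)
With constant q=0.005, v=0.970874
Sum = 0.04519
NSP = 497357 * 0.04519
= 22475.7985


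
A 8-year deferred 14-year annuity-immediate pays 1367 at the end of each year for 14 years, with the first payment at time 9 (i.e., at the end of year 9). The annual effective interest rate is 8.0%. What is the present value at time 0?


PV at time 8 of the 14-year annuity-immediate:
a_n = 1367 * (1-(1+0.08)^(-14))/0.08 = 11269.872
Discount back 8 years to time 0:
PV = 11269.872 * (1+0.08)^(-8)
= 11269.872 * 0.540269
= 6088.7611


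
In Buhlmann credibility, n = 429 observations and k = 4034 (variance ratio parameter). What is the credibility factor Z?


Z = n / (n + k)
= 429 / (429 + 4034)
= 429 / 4463
= 0.0961


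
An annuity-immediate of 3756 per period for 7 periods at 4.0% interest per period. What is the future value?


FV = PMT * ((1+i)^n - 1) / i
= 3756 * ((1.04)^7 - 1) / 0.04
= 3756 * (1.315932 - 1) / 0.04
= 29665.9941


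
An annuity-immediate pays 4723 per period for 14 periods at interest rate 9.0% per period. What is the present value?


PV = PMT * (1 - (1+i)^(-n)) / i
= 4723 * (1 - (1+0.09)^(-14)) / 0.09
= 4723 * (1 - 0.299246) / 0.09
= 4723 * 7.78615
= 36773.9883


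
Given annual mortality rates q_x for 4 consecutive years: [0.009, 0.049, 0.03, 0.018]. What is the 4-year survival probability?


p_k = 1 - q_k for each year
Survival = product of (1 - q_k)
= 0.991 * 0.951 * 0.97 * 0.982
= 0.8977


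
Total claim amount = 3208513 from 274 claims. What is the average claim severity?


severity = total / number
= 3208513 / 274
= 11709.9015


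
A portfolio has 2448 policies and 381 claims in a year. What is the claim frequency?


frequency = claims / policies
= 381 / 2448
= 0.1556


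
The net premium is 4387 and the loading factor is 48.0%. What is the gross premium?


Gross = net * (1 + loading)
= 4387 * (1 + 0.48)
= 4387 * 1.48
= 6492.76


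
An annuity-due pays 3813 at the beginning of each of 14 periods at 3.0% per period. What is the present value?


PV_due = PMT * (1-(1+i)^(-n))/i * (1+i)
PV_immediate = 43071.9269
PV_due = 43071.9269 * 1.03
= 44364.0847


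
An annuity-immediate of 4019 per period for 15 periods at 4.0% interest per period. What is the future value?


FV = PMT * ((1+i)^n - 1) / i
= 4019 * ((1.04)^15 - 1) / 0.04
= 4019 * (1.800944 - 1) / 0.04
= 80474.7987


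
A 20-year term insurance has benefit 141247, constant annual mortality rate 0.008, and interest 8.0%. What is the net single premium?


NSP = benefit * sum_{k=0}^{n-1} k_p_x * q * v^(k+1)
With constant q=0.008, v=0.925926
Sum = 0.074299
NSP = 141247 * 0.074299
= 10494.5452


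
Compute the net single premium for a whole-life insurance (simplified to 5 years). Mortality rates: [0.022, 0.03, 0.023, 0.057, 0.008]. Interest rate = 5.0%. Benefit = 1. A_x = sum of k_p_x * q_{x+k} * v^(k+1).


v = 0.952381
Year 0: k_p_x=1.0, q=0.022, term=0.020952
Year 1: k_p_x=0.978, q=0.03, term=0.026612
Year 2: k_p_x=0.94866, q=0.023, term=0.018848
Year 3: k_p_x=0.926841, q=0.057, term=0.043463
Year 4: k_p_x=0.874011, q=0.008, term=0.005478
A_x = 0.1154


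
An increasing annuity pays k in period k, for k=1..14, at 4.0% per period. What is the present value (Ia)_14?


(Ia)_n = sum_{k=1}^{n} k * v^k, v = 1/(1+i)
v = 0.961538
Sum computed term by term:
(Ia)_14 = 72.5249


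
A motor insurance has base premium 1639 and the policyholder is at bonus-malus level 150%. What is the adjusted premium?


adjusted = base * BM_level / 100
= 1639 * 150 / 100
= 1639 * 1.5
= 2458.5


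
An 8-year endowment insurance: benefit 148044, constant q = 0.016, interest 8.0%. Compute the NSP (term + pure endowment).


Term component = 12957.1653
Pure endowment = 8_p_x * v^8 * benefit = 0.878943 * 0.540269 * 148044 = 70301.0084
NSP = 83258.1736


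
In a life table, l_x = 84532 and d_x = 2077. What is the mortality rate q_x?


q_x = d_x / l_x
= 2077 / 84532
= 0.0246


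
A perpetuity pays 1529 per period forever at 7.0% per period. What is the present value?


PV = PMT / i
= 1529 / 0.07
= 21842.8571


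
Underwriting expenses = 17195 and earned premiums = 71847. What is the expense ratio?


Expense ratio = expenses / premiums
= 17195 / 71847
= 0.2393


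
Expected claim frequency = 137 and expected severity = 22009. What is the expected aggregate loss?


E[S] = E[N] * E[X]
= 137 * 22009
= 3.0152e+06


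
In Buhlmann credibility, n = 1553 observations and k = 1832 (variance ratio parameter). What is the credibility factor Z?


Z = n / (n + k)
= 1553 / (1553 + 1832)
= 1553 / 3385
= 0.4588


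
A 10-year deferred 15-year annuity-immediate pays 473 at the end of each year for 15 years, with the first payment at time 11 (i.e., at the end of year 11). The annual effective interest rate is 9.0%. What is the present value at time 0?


PV at time 10 of the 15-year annuity-immediate:
a_n = 473 * (1-(1+0.09)^(-15))/0.09 = 3812.7056
Discount back 10 years to time 0:
PV = 3812.7056 * (1+0.09)^(-10)
= 3812.7056 * 0.422411
= 1610.5281


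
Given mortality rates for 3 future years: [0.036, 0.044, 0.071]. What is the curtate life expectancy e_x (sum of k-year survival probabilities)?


e_x = sum_{k=1}^{n} k_p_x
k_p_x values:
  1_p_x = 0.964
  2_p_x = 0.921584
  3_p_x = 0.856152
e_x = 2.7417


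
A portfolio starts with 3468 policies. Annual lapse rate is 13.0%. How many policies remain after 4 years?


remaining = initial * (1 - lapse)^years
= 3468 * (1 - 0.13)^4
= 3468 * 0.572898
= 1986.8089


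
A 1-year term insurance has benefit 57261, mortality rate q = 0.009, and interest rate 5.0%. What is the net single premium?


NSP = benefit * q * v
v = 1/(1+i) = 0.952381
NSP = 57261 * 0.009 * 0.952381
= 490.8086


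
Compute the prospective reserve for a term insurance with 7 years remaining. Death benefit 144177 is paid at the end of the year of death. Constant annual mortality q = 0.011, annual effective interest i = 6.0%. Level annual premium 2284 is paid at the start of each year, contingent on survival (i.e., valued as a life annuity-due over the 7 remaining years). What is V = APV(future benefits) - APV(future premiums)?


v = 1/(1+i) = 0.943396
APV(future benefits) per unit = sum_{k=0}^{6} k_p_x * q * v^(k+1) = 0.059569
APV(future benefits) = 144177 * 0.059569 = 8588.5288
Life annuity-due factor ä_{x:7} = sum_{k=0}^{6} k_p_x * v^k = 5.740318
APV(future premiums) = 2284 * 5.740318 = 13110.887
V = 8588.5288 - 13110.887
= -4522.3581


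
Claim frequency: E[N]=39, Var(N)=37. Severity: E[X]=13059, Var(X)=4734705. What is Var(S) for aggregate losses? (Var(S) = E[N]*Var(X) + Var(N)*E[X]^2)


Var(S) = E[N]*Var(X) + Var(N)*E[X]^2
= 39*4734705 + 37*13059^2
= 184653495 + 6309886797
= 6.4945e+09


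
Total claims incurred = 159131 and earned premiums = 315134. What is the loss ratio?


Loss ratio = claims / premiums
= 159131 / 315134
= 0.505


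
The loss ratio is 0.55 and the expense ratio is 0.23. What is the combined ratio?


Combined ratio = loss ratio + expense ratio
= 0.55 + 0.23
= 0.78


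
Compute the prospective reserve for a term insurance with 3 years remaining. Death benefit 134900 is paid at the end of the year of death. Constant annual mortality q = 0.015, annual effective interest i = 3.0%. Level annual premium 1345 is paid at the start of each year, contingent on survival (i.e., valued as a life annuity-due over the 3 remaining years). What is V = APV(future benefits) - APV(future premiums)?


v = 1/(1+i) = 0.970874
APV(future benefits) per unit = sum_{k=0}^{2} k_p_x * q * v^(k+1) = 0.041808
APV(future benefits) = 134900 * 0.041808 = 5639.9479
Life annuity-due factor ä_{x:3} = sum_{k=0}^{2} k_p_x * v^k = 2.870841
APV(future premiums) = 1345 * 2.870841 = 3861.2809
V = 5639.9479 - 3861.2809
= 1778.667


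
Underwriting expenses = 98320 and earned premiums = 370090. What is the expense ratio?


Expense ratio = expenses / premiums
= 98320 / 370090
= 0.2657


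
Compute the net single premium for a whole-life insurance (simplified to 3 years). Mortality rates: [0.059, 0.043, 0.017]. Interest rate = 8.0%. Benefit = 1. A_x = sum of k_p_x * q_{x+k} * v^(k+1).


v = 0.925926
Year 0: k_p_x=1.0, q=0.059, term=0.05463
Year 1: k_p_x=0.941, q=0.043, term=0.034691
Year 2: k_p_x=0.900537, q=0.017, term=0.012153
A_x = 0.1015


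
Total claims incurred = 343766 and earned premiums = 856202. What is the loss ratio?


Loss ratio = claims / premiums
= 343766 / 856202
= 0.4015


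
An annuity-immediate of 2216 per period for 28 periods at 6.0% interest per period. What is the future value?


FV = PMT * ((1+i)^n - 1) / i
= 2216 * ((1.06)^28 - 1) / 0.06
= 2216 * (5.111687 - 1) / 0.06
= 151858.2953


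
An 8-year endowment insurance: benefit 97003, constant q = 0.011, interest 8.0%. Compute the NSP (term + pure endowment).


Term component = 5927.1229
Pure endowment = 8_p_x * v^8 * benefit = 0.915314 * 0.540269 * 97003 = 47969.5291
NSP = 53896.6519


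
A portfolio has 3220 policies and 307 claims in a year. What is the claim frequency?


frequency = claims / policies
= 307 / 3220
= 0.0953


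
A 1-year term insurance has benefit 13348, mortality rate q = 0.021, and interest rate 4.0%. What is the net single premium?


NSP = benefit * q * v
v = 1/(1+i) = 0.961538
NSP = 13348 * 0.021 * 0.961538
= 269.5269


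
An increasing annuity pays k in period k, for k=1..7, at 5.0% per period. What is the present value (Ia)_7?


(Ia)_n = sum_{k=1}^{n} k * v^k, v = 1/(1+i)
v = 0.952381
Sum computed term by term:
(Ia)_7 = 22.0185


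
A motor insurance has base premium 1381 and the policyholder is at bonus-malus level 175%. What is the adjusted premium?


adjusted = base * BM_level / 100
= 1381 * 175 / 100
= 1381 * 1.75
= 2416.75


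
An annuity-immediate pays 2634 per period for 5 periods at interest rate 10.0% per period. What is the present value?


PV = PMT * (1 - (1+i)^(-n)) / i
= 2634 * (1 - (1+0.1)^(-5)) / 0.1
= 2634 * (1 - 0.620921) / 0.1
= 2634 * 3.790787
= 9984.9324


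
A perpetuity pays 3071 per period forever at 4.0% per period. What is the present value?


PV = PMT / i
= 3071 / 0.04
= 76775.0


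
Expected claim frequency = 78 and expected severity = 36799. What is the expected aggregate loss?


E[S] = E[N] * E[X]
= 78 * 36799
= 2.8703e+06


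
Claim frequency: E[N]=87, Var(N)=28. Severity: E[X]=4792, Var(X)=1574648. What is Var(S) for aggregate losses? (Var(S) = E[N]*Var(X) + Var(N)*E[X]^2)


Var(S) = E[N]*Var(X) + Var(N)*E[X]^2
= 87*1574648 + 28*4792^2
= 136994376 + 642971392
= 7.7997e+08


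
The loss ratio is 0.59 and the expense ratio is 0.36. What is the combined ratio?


Combined ratio = loss ratio + expense ratio
= 0.59 + 0.36
= 0.95


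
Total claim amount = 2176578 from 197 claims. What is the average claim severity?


severity = total / number
= 2176578 / 197
= 11048.6193


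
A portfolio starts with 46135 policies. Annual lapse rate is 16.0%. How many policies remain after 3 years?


remaining = initial * (1 - lapse)^years
= 46135 * (1 - 0.16)^3
= 46135 * 0.592704
= 27344.399


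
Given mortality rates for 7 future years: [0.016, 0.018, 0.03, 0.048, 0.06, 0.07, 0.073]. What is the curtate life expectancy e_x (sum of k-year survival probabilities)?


e_x = sum_{k=1}^{n} k_p_x
k_p_x values:
  1_p_x = 0.984
  2_p_x = 0.966288
  3_p_x = 0.937299
  4_p_x = 0.892309
  5_p_x = 0.83877
  6_p_x = 0.780057
  7_p_x = 0.723112
e_x = 6.1218


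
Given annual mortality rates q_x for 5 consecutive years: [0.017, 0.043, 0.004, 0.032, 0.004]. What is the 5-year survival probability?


p_k = 1 - q_k for each year
Survival = product of (1 - q_k)
= 0.983 * 0.957 * 0.996 * 0.968 * 0.996
= 0.9034


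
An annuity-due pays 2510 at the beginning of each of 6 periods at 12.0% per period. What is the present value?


PV_due = PMT * (1-(1+i)^(-n))/i * (1+i)
PV_immediate = 10319.6324
PV_due = 10319.6324 * 1.12
= 11557.9883


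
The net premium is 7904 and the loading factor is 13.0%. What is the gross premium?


Gross = net * (1 + loading)
= 7904 * (1 + 0.13)
= 7904 * 1.13
= 8931.52


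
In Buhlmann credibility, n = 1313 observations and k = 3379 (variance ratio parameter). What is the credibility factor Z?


Z = n / (n + k)
= 1313 / (1313 + 3379)
= 1313 / 4692
= 0.2798


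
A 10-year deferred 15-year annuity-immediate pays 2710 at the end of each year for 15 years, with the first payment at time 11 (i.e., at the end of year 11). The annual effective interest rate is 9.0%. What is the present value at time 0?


PV at time 10 of the 15-year annuity-immediate:
a_n = 2710 * (1-(1+0.09)^(-15))/0.09 = 21844.4656
Discount back 10 years to time 0:
PV = 21844.4656 * (1+0.09)^(-10)
= 21844.4656 * 0.422411
= 9227.3384


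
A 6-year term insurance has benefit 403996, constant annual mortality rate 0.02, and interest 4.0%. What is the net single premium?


NSP = benefit * sum_{k=0}^{n-1} k_p_x * q * v^(k+1)
With constant q=0.02, v=0.961538
Sum = 0.099969
NSP = 403996 * 0.099969
= 40386.9278


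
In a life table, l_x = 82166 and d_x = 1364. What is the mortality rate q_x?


q_x = d_x / l_x
= 1364 / 82166
= 0.0166


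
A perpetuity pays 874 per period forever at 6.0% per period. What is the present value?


PV = PMT / i
= 874 / 0.06
= 14566.6667


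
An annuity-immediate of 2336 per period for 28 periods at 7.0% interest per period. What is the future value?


FV = PMT * ((1+i)^n - 1) / i
= 2336 * ((1.07)^28 - 1) / 0.07
= 2336 * (6.648838 - 1) / 0.07
= 188509.806


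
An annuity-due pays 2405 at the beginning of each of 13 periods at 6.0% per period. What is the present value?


PV_due = PMT * (1-(1+i)^(-n))/i * (1+i)
PV_immediate = 21290.7025
PV_due = 21290.7025 * 1.06
= 22568.1447


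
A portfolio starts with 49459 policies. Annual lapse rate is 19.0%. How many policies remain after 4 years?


remaining = initial * (1 - lapse)^years
= 49459 * (1 - 0.19)^4
= 49459 * 0.430467
= 21290.4777


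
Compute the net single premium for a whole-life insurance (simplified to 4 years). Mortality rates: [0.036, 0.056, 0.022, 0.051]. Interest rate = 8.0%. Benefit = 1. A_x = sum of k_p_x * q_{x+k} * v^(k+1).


v = 0.925926
Year 0: k_p_x=1.0, q=0.036, term=0.033333
Year 1: k_p_x=0.964, q=0.056, term=0.046283
Year 2: k_p_x=0.910016, q=0.022, term=0.015893
Year 3: k_p_x=0.889996, q=0.051, term=0.033363
A_x = 0.1289


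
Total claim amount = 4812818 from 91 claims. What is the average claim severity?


severity = total / number
= 4812818 / 91
= 52888.1099


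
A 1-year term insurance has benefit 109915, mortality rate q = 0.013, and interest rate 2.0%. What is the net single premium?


NSP = benefit * q * v
v = 1/(1+i) = 0.980392
NSP = 109915 * 0.013 * 0.980392
= 1400.8775


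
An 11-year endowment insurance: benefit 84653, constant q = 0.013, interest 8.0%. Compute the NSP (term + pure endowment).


Term component = 7438.506
Pure endowment = 11_p_x * v^11 * benefit = 0.865942 * 0.428883 * 84653 = 31439.0723
NSP = 38877.5783


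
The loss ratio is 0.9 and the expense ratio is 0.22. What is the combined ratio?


Combined ratio = loss ratio + expense ratio
= 0.9 + 0.22
= 1.12


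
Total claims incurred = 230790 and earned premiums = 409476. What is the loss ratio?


Loss ratio = claims / premiums
= 230790 / 409476
= 0.5636


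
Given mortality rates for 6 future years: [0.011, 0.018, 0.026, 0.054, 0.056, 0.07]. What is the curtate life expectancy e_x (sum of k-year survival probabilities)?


e_x = sum_{k=1}^{n} k_p_x
k_p_x values:
  1_p_x = 0.989
  2_p_x = 0.971198
  3_p_x = 0.945947
  4_p_x = 0.894866
  5_p_x = 0.844753
  6_p_x = 0.785621
e_x = 5.4314


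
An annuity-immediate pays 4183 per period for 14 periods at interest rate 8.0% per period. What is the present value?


PV = PMT * (1 - (1+i)^(-n)) / i
= 4183 * (1 - (1+0.08)^(-14)) / 0.08
= 4183 * (1 - 0.340461) / 0.08
= 4183 * 8.244237
= 34485.6433


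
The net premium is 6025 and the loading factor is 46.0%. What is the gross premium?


Gross = net * (1 + loading)
= 6025 * (1 + 0.46)
= 6025 * 1.46
= 8796.5


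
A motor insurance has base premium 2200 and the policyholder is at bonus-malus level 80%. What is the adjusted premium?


adjusted = base * BM_level / 100
= 2200 * 80 / 100
= 2200 * 0.8
= 1760.0


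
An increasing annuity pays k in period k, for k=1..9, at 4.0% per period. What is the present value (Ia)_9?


(Ia)_n = sum_{k=1}^{n} k * v^k, v = 1/(1+i)
v = 0.961538
Sum computed term by term:
(Ia)_9 = 35.2366


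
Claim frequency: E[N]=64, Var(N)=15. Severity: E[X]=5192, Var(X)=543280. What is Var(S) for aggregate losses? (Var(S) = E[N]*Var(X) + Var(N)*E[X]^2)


Var(S) = E[N]*Var(X) + Var(N)*E[X]^2
= 64*543280 + 15*5192^2
= 34769920 + 404352960
= 4.3912e+08


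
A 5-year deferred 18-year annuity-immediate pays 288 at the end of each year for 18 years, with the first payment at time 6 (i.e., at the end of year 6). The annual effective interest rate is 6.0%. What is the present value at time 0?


PV at time 5 of the 18-year annuity-immediate:
a_n = 288 * (1-(1+0.06)^(-18))/0.06 = 3118.3498
Discount back 5 years to time 0:
PV = 3118.3498 * (1+0.06)^(-5)
= 3118.3498 * 0.747258
= 2330.2124


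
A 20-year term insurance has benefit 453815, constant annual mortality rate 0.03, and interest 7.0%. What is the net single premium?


NSP = benefit * sum_{k=0}^{n-1} k_p_x * q * v^(k+1)
With constant q=0.03, v=0.934579
Sum = 0.257842
NSP = 453815 * 0.257842
= 117012.5502


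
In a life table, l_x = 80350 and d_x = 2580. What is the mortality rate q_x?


q_x = d_x / l_x
= 2580 / 80350
= 0.0321


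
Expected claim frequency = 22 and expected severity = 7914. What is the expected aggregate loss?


E[S] = E[N] * E[X]
= 22 * 7914
= 174108


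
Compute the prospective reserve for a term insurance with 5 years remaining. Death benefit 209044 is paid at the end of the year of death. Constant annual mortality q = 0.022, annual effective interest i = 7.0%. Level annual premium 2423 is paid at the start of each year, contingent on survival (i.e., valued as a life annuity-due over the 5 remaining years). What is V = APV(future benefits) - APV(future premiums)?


v = 1/(1+i) = 0.934579
APV(future benefits) per unit = sum_{k=0}^{4} k_p_x * q * v^(k+1) = 0.086581
APV(future benefits) = 209044 * 0.086581 = 18099.2653
Life annuity-due factor ä_{x:5} = sum_{k=0}^{4} k_p_x * v^k = 4.210991
APV(future premiums) = 2423 * 4.210991 = 10203.2317
V = 18099.2653 - 10203.2317
= 7896.0336


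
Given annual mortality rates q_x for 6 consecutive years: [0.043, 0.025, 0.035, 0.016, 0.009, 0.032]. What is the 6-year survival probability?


p_k = 1 - q_k for each year
Survival = product of (1 - q_k)
= 0.957 * 0.975 * 0.965 * 0.984 * 0.991 * 0.968
= 0.8499


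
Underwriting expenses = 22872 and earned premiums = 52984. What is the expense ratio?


Expense ratio = expenses / premiums
= 22872 / 52984
= 0.4317


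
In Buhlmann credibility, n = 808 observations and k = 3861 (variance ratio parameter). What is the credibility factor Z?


Z = n / (n + k)
= 808 / (808 + 3861)
= 808 / 4669
= 0.1731


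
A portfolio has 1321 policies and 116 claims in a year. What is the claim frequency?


frequency = claims / policies
= 116 / 1321
= 0.0878
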